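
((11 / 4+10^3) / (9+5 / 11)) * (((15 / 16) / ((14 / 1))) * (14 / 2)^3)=32428935 / 13312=2436.07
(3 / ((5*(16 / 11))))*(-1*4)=-33 / 20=-1.65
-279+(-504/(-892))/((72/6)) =-124413/446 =-278.95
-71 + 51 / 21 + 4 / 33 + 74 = 5.55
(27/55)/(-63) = -3/385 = -0.01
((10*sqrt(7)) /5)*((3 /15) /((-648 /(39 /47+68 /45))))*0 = 0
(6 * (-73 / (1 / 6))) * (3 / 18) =-438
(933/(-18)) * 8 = -1244/3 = -414.67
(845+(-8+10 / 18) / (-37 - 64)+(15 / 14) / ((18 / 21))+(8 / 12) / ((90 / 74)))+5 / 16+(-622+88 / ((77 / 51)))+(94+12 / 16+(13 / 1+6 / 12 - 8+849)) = 1882511473 / 1527120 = 1232.72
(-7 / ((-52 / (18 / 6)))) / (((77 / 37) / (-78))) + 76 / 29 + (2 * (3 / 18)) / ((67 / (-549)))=-651749 / 42746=-15.25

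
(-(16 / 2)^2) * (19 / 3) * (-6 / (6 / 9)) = 3648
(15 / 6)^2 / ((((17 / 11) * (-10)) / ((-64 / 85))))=0.30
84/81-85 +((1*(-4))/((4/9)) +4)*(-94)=10423/27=386.04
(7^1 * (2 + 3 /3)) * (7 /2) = 147 /2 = 73.50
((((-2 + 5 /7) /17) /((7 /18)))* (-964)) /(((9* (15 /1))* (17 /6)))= 34704 /70805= 0.49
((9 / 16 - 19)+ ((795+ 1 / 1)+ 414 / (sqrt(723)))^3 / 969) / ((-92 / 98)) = -587218.68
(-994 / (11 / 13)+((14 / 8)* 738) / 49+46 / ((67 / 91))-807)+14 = -19386413 / 10318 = -1878.89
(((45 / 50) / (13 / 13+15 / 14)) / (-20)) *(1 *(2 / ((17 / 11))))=-693 / 24650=-0.03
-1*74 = -74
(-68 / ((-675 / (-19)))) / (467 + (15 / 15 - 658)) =34 / 3375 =0.01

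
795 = 795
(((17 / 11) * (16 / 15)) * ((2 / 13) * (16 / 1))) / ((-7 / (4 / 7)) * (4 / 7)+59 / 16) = -139264 / 113685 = -1.22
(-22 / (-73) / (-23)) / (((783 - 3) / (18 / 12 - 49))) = 209 / 261924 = 0.00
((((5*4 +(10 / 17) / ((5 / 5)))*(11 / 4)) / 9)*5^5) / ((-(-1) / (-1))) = -6015625 / 306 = -19658.91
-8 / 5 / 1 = -8 / 5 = -1.60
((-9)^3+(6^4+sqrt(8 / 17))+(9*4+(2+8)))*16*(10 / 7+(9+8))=180949.70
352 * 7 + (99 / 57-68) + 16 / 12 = 136747 / 57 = 2399.07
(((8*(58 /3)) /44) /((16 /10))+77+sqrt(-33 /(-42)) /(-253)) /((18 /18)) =5227 /66 - sqrt(154) /3542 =79.19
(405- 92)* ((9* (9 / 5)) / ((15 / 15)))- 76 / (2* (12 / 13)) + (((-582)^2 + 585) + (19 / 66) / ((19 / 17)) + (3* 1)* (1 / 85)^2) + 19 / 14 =383129954927 / 1112650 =344340.05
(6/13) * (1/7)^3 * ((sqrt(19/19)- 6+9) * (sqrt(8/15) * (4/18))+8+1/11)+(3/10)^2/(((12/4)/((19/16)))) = 32 * sqrt(30)/200655+3650193/78478400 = 0.05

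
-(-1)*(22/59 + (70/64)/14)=1703/3776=0.45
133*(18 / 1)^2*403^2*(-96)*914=-614078895935232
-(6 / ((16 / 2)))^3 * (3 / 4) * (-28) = 567 / 64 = 8.86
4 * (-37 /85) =-1.74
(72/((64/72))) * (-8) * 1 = -648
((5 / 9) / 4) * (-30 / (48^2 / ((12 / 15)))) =-5 / 3456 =-0.00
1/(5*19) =1/95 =0.01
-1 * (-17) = 17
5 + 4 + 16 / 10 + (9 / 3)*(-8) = -67 / 5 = -13.40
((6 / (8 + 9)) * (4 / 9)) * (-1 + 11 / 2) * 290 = 3480 / 17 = 204.71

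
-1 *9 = -9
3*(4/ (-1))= -12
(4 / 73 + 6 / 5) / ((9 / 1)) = 458 / 3285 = 0.14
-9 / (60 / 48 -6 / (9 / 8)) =108 / 49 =2.20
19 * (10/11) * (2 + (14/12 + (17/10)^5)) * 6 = 98981849/55000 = 1799.67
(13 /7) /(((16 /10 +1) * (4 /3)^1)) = 15 /28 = 0.54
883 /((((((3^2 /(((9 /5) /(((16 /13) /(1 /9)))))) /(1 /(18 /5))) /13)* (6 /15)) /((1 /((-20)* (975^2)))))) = -883 /116640000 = -0.00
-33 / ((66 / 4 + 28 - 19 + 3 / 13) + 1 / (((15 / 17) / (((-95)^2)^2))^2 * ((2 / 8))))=-7722 / 7975905793129631021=-0.00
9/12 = 3/4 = 0.75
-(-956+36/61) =58280/61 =955.41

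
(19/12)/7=19/84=0.23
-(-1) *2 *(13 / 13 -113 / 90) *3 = -23 / 15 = -1.53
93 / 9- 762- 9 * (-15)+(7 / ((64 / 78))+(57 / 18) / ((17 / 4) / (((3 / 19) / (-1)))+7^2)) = -15467317 / 25440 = -607.99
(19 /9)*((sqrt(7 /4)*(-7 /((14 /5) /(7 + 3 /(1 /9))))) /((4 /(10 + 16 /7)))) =-69445*sqrt(7) /252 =-729.10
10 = 10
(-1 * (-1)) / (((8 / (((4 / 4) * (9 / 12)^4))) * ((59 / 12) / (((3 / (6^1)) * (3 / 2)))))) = 729 / 120832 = 0.01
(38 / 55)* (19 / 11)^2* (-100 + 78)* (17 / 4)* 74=-8628622 / 605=-14262.19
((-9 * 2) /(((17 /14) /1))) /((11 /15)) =-3780 /187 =-20.21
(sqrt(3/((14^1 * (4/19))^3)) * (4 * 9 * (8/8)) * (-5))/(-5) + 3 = 3 + 171 * sqrt(798)/392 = 15.32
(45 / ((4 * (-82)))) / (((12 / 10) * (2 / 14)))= -525 / 656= -0.80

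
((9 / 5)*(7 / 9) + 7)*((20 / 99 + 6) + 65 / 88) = 38479 / 660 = 58.30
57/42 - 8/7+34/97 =767/1358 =0.56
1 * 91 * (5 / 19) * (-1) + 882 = 16303 / 19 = 858.05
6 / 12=1 / 2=0.50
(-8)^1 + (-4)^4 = 248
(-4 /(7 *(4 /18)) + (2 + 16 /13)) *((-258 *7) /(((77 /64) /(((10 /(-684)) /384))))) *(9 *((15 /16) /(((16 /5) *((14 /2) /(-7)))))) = -241875 /2434432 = -0.10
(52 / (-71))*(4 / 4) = -52 / 71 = -0.73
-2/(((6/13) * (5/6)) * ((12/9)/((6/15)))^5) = -3159/250000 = -0.01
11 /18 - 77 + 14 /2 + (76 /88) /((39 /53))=-87793 /1287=-68.22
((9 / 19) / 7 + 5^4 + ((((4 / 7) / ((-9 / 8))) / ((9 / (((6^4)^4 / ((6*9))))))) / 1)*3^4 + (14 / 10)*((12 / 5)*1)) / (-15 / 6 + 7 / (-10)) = 397045097041639 / 5320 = 74632537037.90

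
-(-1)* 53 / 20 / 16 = 53 / 320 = 0.17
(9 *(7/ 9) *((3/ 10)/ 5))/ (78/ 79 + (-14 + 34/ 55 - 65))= -6083/ 1120930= -0.01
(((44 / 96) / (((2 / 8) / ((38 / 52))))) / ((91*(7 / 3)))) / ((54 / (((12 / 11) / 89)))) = 19 / 13266162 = 0.00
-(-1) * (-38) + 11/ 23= -863/ 23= -37.52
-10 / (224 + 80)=-5 / 152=-0.03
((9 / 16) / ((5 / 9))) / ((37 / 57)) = 4617 / 2960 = 1.56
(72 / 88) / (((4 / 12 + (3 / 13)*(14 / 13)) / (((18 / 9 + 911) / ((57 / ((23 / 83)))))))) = 34983 / 5605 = 6.24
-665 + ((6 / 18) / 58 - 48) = -124061 / 174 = -712.99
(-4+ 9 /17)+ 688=11637 /17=684.53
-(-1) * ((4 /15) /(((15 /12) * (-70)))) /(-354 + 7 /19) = 152 /17637375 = 0.00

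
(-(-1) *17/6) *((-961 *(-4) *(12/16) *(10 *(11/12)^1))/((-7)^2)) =898535/588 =1528.12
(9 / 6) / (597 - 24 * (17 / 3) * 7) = -3 / 710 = -0.00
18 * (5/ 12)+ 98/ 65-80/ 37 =32927/ 4810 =6.85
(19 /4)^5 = 2476099 /1024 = 2418.07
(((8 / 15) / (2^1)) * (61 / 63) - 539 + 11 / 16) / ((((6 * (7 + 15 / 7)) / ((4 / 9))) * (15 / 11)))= -89489191 / 27993600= -3.20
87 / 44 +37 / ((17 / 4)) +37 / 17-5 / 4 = 2171 / 187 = 11.61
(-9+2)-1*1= -8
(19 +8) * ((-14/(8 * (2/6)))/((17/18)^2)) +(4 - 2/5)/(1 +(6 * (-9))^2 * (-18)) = -12052857447/75843715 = -158.92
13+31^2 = 974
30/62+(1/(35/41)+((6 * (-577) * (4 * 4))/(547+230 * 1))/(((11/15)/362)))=-2219927804/63085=-35189.47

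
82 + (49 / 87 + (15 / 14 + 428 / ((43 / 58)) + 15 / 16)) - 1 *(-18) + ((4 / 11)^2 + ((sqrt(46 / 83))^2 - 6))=674.56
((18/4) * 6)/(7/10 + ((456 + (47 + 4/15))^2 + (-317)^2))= 12150/159195167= 0.00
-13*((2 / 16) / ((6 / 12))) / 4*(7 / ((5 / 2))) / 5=-0.46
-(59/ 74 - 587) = 43379/ 74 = 586.20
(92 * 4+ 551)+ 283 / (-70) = 64047 / 70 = 914.96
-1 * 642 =-642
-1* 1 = -1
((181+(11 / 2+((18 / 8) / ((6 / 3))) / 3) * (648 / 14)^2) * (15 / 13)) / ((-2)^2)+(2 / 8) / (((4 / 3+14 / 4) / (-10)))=272099085 / 73892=3682.39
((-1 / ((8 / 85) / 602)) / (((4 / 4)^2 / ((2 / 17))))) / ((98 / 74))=-568.21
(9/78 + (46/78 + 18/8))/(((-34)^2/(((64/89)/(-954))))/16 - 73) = -14752/478852179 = -0.00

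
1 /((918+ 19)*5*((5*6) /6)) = 1 /23425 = 0.00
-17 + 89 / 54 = -829 / 54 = -15.35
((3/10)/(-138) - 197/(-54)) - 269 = -3295697/12420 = -265.35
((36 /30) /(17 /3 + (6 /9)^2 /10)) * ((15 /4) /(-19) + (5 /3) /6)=165 /9766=0.02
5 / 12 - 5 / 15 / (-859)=1433 / 3436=0.42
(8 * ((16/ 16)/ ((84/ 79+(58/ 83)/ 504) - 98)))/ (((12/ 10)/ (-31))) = 341488560/ 160172437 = 2.13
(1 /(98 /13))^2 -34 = -326367 /9604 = -33.98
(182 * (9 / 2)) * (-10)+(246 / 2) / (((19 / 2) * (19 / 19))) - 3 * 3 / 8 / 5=-6214731 / 760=-8177.28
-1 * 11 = -11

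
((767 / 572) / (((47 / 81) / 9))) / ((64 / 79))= 3397869 / 132352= 25.67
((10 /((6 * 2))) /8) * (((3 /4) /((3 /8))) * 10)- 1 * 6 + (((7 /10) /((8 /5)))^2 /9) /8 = -72143 /18432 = -3.91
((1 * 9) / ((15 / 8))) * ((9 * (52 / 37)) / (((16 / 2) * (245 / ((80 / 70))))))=11232 / 317275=0.04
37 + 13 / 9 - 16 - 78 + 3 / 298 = -148973 / 2682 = -55.55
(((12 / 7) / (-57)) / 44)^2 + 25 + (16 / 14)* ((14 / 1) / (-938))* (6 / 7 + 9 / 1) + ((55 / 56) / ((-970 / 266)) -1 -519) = -55133304577587 / 111282065048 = -495.44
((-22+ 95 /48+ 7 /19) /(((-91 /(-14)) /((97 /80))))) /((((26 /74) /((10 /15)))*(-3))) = 2.32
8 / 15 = 0.53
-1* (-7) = 7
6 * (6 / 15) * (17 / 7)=204 / 35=5.83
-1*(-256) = 256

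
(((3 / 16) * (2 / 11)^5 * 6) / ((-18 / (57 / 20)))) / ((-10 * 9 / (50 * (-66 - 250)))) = -3002 / 483153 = -0.01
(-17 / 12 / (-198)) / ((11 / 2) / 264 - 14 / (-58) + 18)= 986 / 2516679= 0.00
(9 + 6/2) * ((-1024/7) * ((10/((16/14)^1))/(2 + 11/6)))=-92160/23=-4006.96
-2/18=-1/9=-0.11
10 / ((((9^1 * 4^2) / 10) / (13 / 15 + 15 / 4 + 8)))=3785 / 432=8.76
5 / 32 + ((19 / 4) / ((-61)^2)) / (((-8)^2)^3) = 0.16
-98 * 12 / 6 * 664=-130144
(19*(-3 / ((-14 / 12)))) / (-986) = -171 / 3451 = -0.05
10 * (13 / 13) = 10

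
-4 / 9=-0.44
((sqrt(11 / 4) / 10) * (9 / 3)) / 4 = 3 * sqrt(11) / 80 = 0.12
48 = 48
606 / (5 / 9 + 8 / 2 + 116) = 5.03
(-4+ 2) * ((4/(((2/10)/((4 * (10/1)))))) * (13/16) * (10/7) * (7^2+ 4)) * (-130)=89570000/7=12795714.29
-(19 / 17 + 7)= -138 / 17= -8.12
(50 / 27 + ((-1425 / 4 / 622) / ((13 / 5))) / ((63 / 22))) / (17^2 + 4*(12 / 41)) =222428075 / 36363275676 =0.01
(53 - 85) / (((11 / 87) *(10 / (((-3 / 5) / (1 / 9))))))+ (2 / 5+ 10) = 40444 / 275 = 147.07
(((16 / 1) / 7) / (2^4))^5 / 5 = 1 / 84035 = 0.00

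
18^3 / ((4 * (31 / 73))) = 106434 / 31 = 3433.35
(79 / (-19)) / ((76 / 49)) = -3871 / 1444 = -2.68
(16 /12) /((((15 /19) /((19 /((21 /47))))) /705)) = 3189796 /63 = 50631.68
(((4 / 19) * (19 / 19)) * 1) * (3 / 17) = 12 / 323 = 0.04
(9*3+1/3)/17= 82/51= 1.61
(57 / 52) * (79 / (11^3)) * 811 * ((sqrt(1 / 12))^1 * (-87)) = -105906057 * sqrt(3) / 138424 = -1325.17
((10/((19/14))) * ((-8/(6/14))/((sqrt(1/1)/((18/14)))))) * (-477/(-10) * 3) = -480816/19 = -25306.11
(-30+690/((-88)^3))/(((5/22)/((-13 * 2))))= 26578305/7744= 3432.12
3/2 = 1.50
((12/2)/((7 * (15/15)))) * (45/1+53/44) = 6099/154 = 39.60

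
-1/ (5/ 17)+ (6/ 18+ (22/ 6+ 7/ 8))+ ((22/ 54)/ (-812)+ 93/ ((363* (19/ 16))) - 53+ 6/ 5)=-25256958497/ 504032760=-50.11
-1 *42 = -42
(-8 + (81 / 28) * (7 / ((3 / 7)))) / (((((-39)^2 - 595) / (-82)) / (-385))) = 2478245 / 1852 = 1338.15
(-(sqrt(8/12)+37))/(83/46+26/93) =-158286/8915 -1426 * sqrt(6)/8915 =-18.15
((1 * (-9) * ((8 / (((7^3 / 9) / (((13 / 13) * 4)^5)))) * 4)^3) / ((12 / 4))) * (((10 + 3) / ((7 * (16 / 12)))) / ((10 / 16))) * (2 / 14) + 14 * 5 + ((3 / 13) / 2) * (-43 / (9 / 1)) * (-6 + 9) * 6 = -78025489141430510761 / 128526238295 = -607078291.38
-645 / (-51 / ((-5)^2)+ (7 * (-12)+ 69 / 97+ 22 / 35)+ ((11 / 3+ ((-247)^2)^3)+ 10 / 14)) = -32846625 / 11564124461869309073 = -0.00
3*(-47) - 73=-214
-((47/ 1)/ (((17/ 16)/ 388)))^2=-85133234176/ 289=-294578664.97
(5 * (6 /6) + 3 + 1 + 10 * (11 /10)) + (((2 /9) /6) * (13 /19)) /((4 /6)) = 6853 /342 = 20.04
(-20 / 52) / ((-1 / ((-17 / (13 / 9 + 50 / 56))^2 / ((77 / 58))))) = 760324320 / 49609703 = 15.33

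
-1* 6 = -6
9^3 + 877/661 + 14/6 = 1452865/1983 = 732.66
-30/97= -0.31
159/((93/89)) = 4717/31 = 152.16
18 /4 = 9 /2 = 4.50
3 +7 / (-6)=11 / 6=1.83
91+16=107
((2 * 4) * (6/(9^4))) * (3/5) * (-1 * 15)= -16/243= -0.07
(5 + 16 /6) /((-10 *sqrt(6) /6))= -23 *sqrt(6) /30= -1.88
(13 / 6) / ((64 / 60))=65 / 32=2.03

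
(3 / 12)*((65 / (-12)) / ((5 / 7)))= -91 / 48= -1.90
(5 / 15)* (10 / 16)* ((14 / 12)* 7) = 1.70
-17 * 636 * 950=-10271400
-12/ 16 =-3/ 4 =-0.75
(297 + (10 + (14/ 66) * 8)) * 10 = 101870/ 33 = 3086.97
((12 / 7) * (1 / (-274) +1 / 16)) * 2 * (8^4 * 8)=6611.69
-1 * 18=-18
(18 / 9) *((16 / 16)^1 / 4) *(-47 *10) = -235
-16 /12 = -4 /3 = -1.33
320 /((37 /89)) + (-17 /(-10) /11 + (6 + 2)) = 3165989 /4070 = 777.88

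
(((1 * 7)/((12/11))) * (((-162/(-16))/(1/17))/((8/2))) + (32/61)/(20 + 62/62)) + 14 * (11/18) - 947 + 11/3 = -658.64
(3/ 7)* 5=15/ 7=2.14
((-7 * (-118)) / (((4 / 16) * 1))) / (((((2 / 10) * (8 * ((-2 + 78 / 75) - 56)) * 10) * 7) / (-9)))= 13275 / 2848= 4.66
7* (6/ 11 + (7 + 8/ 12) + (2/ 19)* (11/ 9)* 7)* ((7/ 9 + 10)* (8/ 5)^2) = 744879296/ 423225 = 1760.01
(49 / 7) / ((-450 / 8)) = -28 / 225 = -0.12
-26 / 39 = -0.67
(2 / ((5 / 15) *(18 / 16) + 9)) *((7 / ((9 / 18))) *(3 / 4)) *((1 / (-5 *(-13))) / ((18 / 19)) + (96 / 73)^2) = 304751188 / 77936625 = 3.91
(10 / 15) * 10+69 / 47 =1147 / 141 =8.13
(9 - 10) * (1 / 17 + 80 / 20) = -69 / 17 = -4.06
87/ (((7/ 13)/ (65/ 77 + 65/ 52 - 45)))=-14946165/ 2156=-6932.36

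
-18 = -18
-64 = -64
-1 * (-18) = 18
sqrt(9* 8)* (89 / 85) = 534* sqrt(2) / 85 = 8.88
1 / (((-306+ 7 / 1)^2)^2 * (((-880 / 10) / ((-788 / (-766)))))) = -197 / 134690263874452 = -0.00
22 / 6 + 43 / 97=1196 / 291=4.11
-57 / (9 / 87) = -551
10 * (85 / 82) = 425 / 41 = 10.37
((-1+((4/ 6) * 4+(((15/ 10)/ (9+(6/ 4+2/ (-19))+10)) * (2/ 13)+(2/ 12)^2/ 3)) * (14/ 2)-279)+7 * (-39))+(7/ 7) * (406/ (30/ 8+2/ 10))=-37083487889/ 85959900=-431.40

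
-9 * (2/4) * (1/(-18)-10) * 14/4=1267/8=158.38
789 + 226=1015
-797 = -797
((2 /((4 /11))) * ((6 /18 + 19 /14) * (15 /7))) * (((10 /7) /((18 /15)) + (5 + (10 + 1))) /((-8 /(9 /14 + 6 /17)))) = -111366695 /2612288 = -42.63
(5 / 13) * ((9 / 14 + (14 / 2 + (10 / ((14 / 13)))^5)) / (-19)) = -11604190785 / 8302658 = -1397.65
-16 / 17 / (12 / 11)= -44 / 51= -0.86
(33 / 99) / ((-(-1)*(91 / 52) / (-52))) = -208 / 21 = -9.90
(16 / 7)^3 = 4096 / 343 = 11.94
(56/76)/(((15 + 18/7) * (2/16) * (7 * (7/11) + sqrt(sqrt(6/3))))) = -227768464 * 2^(1/4)/13403907903-11478544 * 2^(3/4)/13403907903 + 51131696 * sqrt(2)/13403907903 + 1014604976/13403907903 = 0.06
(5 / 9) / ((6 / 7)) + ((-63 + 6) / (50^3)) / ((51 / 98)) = 18568613 / 28687500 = 0.65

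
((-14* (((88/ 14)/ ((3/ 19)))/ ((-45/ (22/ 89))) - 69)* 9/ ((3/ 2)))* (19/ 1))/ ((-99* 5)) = -223.18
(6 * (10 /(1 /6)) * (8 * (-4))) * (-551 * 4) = 25390080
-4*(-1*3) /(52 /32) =96 /13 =7.38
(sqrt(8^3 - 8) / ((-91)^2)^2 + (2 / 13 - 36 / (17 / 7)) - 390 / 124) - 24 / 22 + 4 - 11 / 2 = -1537798 / 75361 + 6*sqrt(14) / 68574961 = -20.41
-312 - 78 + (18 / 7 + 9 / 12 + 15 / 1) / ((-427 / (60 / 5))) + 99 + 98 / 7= -829492 / 2989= -277.51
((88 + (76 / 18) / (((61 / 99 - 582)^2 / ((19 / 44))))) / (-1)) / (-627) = 0.14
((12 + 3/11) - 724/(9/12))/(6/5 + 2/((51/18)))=-2673335/5346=-500.06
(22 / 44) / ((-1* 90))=-1 / 180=-0.01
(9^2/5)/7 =81/35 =2.31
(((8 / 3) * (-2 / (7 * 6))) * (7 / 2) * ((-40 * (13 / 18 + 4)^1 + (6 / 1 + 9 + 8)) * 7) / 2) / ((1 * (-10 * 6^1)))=-10451 / 2430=-4.30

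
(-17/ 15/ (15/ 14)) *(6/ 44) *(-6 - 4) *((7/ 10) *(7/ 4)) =5831/ 3300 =1.77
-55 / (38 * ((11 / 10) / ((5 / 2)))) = -125 / 38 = -3.29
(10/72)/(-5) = -1/36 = -0.03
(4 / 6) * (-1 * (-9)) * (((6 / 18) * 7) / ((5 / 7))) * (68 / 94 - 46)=-887.42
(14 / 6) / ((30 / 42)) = 49 / 15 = 3.27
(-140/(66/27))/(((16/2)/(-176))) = 1260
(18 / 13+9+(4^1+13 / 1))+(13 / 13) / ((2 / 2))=369 / 13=28.38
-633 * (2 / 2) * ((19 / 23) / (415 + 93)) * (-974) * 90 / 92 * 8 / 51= 175714470 / 1142111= 153.85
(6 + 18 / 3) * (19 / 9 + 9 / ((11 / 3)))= 1808 / 33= 54.79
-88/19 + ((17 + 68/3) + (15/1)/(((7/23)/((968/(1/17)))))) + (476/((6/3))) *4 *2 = 324380915/399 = 812984.75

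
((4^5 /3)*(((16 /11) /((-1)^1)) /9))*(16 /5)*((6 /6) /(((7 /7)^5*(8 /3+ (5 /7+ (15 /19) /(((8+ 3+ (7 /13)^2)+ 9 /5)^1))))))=-5356158976 /104413815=-51.30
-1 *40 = -40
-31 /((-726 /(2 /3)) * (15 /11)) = 31 /1485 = 0.02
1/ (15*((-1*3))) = -1/ 45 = -0.02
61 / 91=0.67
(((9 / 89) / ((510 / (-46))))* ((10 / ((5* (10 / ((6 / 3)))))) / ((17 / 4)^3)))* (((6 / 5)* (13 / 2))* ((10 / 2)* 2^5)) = -11022336 / 185834225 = -0.06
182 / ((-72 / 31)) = -2821 / 36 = -78.36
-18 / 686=-9 / 343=-0.03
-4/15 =-0.27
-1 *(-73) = 73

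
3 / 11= 0.27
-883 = -883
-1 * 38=-38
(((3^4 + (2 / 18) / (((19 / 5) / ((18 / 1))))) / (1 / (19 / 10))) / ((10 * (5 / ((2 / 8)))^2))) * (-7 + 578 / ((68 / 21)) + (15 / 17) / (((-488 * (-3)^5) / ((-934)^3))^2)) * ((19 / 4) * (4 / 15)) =3052868446215754793713 / 1494105037200000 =2043275.65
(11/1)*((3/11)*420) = 1260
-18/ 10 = -9/ 5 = -1.80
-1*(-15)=15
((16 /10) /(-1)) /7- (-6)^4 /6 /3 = -2528 /35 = -72.23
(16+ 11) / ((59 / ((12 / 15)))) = 0.37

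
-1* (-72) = 72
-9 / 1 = -9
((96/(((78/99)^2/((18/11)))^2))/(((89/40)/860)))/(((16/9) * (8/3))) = 138254376150/2541929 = 54389.55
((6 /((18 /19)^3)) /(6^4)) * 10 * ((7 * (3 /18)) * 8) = 240065 /472392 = 0.51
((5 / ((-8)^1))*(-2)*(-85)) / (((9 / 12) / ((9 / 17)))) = -75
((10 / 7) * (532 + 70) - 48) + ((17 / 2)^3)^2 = 24189537 / 64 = 377961.52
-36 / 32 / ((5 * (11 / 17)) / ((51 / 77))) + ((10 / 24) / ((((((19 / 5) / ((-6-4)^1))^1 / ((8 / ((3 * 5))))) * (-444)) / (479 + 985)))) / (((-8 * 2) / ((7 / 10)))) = -67453031 / 214358760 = -0.31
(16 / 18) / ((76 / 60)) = 40 / 57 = 0.70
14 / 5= 2.80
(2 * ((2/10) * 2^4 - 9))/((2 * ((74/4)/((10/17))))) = -116/629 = -0.18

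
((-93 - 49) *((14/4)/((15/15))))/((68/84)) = -10437/17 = -613.94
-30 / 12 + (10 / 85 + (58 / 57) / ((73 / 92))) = -155617 / 141474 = -1.10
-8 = -8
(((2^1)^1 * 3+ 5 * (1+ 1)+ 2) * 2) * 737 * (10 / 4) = 66330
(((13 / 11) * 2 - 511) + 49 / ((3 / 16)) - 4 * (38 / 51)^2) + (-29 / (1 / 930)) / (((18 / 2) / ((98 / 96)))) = -252434543 / 76296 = -3308.62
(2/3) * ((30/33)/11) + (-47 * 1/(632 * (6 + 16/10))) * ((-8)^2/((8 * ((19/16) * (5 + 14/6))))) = 477320/10352397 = 0.05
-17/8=-2.12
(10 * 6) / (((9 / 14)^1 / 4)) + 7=1141 / 3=380.33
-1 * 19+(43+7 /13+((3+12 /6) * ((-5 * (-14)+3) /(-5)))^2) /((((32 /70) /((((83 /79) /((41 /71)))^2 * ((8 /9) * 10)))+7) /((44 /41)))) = 9122171416267211 /11362372772881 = 802.84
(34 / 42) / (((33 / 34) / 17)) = 9826 / 693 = 14.18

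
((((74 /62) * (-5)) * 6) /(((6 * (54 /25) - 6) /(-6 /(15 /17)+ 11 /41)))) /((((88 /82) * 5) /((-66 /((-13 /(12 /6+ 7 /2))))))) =628815 /3596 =174.87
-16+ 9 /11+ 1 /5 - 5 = -1099 /55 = -19.98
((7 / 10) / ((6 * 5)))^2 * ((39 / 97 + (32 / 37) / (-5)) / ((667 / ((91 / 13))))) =1410073 / 1077238350000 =0.00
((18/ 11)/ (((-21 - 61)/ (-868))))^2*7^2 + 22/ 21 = 62801611798/ 4271421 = 14702.74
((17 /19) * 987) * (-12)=-201348 /19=-10597.26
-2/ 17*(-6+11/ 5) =38/ 85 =0.45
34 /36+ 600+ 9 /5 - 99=45337 /90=503.74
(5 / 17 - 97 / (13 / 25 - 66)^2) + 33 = 1515718629 / 45556073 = 33.27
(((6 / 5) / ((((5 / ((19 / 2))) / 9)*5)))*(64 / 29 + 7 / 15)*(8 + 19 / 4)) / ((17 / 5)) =596619 / 14500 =41.15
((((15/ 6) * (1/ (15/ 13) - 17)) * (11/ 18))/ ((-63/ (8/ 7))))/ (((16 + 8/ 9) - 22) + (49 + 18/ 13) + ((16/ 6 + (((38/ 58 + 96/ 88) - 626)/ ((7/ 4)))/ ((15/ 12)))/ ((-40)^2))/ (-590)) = 13026390520000/ 1318971418245747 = 0.01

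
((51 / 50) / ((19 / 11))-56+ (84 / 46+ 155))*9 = 19943577 / 21850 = 912.75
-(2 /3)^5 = -32 /243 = -0.13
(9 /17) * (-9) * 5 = -405 /17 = -23.82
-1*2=-2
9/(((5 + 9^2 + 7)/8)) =24/31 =0.77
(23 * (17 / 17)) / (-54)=-23 / 54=-0.43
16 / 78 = 8 / 39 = 0.21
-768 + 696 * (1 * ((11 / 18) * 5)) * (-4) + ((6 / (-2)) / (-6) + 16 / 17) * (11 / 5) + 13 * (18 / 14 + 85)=-29094721 / 3570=-8149.78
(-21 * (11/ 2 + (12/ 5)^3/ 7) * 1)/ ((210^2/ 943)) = -12335383/ 3675000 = -3.36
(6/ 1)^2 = 36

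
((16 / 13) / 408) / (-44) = -1 / 14586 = -0.00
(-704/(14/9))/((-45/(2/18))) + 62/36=1789/630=2.84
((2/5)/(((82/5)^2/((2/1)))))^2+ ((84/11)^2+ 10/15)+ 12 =72808567001/1025751243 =70.98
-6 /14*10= -30 /7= -4.29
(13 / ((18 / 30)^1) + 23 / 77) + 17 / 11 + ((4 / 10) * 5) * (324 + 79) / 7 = 32029 / 231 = 138.65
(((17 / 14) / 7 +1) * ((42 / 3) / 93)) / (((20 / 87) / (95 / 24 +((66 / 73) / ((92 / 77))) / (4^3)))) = 74231387 / 24331776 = 3.05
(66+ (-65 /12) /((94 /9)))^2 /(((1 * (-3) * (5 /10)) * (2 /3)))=-606193641 /141376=-4287.81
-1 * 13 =-13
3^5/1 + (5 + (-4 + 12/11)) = 2696/11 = 245.09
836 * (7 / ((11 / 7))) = 3724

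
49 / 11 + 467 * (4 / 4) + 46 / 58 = 150647 / 319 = 472.25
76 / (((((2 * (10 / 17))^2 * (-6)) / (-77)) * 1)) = 422807 / 600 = 704.68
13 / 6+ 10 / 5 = 25 / 6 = 4.17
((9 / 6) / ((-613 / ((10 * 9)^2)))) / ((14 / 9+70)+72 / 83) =-181521 / 663266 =-0.27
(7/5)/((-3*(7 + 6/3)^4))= -7/98415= -0.00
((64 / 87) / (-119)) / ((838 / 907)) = -29024 / 4337907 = -0.01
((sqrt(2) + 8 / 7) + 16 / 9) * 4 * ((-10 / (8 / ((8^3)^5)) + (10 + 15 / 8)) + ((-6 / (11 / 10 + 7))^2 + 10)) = -23597454672525814460 / 45927-256494072527454505 * sqrt(2) / 1458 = -762594609873926.00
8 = 8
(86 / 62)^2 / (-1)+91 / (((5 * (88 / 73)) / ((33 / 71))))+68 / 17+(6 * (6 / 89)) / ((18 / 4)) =2230597561 / 242902360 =9.18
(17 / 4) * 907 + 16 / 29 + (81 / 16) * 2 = 896779 / 232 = 3865.43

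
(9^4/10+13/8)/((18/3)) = 26309/240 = 109.62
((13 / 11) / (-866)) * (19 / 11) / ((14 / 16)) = -988 / 366751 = -0.00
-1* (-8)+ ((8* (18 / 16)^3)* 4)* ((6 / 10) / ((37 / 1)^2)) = 878347 / 109520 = 8.02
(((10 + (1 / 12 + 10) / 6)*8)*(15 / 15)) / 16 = 841 / 144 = 5.84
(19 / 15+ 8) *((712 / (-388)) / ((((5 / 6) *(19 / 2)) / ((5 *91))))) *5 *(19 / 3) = -9006088 / 291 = -30948.76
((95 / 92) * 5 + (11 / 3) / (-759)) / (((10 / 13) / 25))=277615 / 1656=167.64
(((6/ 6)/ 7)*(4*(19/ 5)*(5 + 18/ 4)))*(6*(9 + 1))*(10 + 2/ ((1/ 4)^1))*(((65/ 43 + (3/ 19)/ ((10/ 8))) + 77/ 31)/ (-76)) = -56372328/ 46655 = -1208.28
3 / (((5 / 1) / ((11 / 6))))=11 / 10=1.10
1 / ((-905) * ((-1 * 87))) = 1 / 78735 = 0.00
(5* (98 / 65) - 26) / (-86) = 120 / 559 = 0.21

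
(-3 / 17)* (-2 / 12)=1 / 34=0.03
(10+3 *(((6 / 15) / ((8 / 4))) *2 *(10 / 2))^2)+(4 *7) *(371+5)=10550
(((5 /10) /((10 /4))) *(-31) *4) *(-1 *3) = 372 /5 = 74.40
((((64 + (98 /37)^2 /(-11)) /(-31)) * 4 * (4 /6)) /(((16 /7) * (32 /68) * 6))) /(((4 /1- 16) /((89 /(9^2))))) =2526408913 /32670560736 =0.08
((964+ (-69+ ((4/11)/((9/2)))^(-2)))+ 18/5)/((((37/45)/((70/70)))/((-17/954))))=-5721469/251008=-22.79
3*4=12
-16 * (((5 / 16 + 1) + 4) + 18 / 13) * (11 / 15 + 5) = -119798 / 195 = -614.35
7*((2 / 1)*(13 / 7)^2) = 338 / 7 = 48.29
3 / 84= 1 / 28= 0.04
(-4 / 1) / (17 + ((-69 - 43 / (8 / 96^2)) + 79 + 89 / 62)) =248 / 3069469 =0.00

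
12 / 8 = 3 / 2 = 1.50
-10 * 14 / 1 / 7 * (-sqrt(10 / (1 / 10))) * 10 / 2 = 1000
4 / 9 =0.44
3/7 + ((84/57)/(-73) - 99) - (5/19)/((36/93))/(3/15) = -101.99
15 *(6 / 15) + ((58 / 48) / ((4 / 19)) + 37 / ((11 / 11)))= 4679 / 96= 48.74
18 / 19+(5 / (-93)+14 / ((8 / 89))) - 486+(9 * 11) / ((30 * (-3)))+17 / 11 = -127860839 / 388740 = -328.91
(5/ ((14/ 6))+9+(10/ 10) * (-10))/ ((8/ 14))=2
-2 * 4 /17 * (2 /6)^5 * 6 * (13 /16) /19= -0.00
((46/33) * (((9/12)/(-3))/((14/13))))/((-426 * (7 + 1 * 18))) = 299/9840600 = 0.00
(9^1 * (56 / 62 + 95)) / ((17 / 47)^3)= 2777992011 / 152303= 18239.90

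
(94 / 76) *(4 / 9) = 94 / 171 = 0.55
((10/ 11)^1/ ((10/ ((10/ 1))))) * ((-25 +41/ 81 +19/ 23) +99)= 68.48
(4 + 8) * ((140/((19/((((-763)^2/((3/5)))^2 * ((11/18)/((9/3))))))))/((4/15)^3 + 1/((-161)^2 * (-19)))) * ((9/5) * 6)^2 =3287584304008713143820000/31516561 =104312913582440455.47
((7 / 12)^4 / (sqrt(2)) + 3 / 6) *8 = 2401 *sqrt(2) / 5184 + 4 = 4.66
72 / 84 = 6 / 7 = 0.86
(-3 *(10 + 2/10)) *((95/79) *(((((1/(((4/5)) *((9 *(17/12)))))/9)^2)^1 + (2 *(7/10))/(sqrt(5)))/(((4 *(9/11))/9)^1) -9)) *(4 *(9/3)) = 144100579/36261 -671517 *sqrt(5)/1975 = 3213.70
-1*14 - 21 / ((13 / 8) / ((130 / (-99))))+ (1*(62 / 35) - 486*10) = -5607824 / 1155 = -4855.26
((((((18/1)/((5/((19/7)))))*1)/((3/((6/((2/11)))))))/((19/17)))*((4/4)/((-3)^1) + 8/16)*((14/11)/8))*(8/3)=34/5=6.80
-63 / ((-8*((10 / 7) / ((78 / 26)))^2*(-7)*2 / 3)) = -11907 / 1600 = -7.44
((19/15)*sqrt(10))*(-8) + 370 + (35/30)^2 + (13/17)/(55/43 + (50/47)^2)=4006833427/10780380 - 152*sqrt(10)/15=339.63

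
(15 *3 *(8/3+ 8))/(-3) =-160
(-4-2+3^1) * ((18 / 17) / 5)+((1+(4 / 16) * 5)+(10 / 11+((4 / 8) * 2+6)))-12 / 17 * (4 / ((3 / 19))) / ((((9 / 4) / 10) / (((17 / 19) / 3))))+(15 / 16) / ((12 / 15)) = -21016817 / 1615680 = -13.01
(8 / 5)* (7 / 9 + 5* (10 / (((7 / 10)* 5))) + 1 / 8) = 1531 / 63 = 24.30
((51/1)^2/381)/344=867/43688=0.02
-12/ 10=-6/ 5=-1.20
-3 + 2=-1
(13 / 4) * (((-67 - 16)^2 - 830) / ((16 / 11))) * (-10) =-4332185 / 32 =-135380.78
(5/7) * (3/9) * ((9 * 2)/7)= 0.61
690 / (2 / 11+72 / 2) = 19.07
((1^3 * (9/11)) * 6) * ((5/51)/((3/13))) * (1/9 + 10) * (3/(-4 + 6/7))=-41405/2057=-20.13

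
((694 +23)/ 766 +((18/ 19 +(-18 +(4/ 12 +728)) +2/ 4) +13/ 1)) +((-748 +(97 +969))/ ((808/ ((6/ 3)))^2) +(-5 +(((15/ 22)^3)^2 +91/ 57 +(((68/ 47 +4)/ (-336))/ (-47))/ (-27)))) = 7615477026548298837861979/ 10541683723864943289024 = 722.42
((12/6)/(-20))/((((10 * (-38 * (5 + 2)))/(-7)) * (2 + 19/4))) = -1/25650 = -0.00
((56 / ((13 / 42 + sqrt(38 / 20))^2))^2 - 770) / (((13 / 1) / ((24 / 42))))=22878867869526124360 / 833588286662270893 - 206129975017881600 * sqrt(190) / 64122175897097761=-16.86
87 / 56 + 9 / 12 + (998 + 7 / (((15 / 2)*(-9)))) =7561511 / 7560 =1000.20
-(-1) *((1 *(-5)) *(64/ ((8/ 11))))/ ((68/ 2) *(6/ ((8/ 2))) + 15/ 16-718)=7040/ 10657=0.66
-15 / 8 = -1.88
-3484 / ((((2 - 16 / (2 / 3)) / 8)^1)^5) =3567616 / 161051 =22.15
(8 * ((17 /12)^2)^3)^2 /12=582622237229761 /1671768834048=348.51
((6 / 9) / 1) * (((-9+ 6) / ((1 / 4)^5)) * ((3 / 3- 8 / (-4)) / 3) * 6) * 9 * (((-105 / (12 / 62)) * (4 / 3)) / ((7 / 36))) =411402240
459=459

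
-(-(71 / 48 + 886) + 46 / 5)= 210787 / 240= 878.28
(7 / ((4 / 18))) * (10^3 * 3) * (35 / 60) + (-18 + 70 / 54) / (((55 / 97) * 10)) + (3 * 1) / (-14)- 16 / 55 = 55121.55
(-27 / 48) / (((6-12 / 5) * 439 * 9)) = -5 / 126432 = -0.00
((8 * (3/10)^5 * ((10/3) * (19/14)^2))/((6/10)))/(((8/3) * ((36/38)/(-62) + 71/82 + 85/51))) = 2118422727/71487668000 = 0.03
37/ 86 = 0.43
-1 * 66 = -66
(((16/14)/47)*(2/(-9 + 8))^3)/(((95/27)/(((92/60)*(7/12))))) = -1104/22325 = -0.05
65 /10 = 13 /2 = 6.50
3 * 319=957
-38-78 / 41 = -1636 / 41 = -39.90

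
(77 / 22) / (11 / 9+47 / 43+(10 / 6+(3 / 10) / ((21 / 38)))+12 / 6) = 94815 / 176756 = 0.54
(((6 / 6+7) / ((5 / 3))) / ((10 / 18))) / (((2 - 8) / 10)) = -72 / 5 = -14.40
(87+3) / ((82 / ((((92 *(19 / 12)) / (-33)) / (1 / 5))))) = -10925 / 451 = -24.22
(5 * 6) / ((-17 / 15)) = -450 / 17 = -26.47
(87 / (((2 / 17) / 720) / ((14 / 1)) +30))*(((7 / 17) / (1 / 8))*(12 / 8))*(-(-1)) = 36832320 / 2570401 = 14.33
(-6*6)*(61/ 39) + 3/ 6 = -1451/ 26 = -55.81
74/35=2.11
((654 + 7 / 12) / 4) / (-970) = -1571 / 9312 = -0.17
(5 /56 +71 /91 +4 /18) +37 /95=921959 /622440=1.48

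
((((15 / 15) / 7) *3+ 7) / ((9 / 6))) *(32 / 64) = 2.48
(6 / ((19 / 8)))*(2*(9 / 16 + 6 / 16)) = 90 / 19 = 4.74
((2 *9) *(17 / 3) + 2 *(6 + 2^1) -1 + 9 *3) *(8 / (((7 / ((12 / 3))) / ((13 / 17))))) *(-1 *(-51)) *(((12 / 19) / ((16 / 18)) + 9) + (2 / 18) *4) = 34674432 / 133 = 260710.02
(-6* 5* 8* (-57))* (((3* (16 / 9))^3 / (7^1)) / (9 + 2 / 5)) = 31129600 / 987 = 31539.61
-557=-557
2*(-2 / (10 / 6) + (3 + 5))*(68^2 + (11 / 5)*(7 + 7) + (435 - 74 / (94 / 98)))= 68172.05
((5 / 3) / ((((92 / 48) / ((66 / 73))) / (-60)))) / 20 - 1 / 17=-68999 / 28543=-2.42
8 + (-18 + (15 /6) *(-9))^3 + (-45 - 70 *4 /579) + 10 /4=-307866383 /4632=-66465.11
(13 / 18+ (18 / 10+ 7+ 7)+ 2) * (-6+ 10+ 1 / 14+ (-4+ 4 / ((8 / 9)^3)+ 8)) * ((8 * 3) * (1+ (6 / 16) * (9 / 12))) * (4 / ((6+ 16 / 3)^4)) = 4552525323 / 2394714112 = 1.90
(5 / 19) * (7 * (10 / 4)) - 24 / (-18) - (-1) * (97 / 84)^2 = 7.27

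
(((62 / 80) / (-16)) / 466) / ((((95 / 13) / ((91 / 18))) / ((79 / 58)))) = -2897167 / 29579443200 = -0.00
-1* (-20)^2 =-400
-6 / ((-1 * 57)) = 2 / 19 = 0.11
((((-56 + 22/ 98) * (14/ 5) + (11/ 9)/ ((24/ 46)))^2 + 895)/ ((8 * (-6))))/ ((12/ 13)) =-4561686580477/ 8230118400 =-554.27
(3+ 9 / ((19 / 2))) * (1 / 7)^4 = 75 / 45619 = 0.00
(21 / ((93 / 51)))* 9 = 3213 / 31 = 103.65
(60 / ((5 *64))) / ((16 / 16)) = 3 / 16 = 0.19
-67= -67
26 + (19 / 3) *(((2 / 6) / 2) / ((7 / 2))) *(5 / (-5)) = 1619 / 63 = 25.70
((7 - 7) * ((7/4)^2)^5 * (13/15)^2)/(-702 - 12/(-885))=0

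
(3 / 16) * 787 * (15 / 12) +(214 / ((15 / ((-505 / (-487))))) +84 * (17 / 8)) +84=43175201 / 93504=461.75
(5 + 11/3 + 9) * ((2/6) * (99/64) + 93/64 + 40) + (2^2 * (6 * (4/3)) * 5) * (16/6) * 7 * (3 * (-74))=-63580661/96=-662298.55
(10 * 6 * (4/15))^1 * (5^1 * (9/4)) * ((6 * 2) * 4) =8640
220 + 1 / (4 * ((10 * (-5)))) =43999 / 200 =220.00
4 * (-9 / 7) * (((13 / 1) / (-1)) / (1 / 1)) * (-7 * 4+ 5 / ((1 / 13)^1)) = 17316 / 7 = 2473.71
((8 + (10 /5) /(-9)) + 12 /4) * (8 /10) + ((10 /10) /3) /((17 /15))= 6821 /765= 8.92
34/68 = 1/2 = 0.50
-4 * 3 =-12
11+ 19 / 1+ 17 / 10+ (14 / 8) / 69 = 43781 / 1380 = 31.73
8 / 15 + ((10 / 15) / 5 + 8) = 26 / 3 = 8.67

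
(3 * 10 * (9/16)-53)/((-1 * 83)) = 289/664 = 0.44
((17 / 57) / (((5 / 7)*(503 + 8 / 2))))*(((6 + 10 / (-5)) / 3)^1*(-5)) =-476 / 86697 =-0.01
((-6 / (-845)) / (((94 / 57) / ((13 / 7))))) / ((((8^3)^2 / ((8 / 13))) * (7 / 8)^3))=171 / 6102765760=0.00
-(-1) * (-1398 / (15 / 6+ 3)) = -2796 / 11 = -254.18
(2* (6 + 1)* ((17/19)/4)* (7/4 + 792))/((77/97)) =5235575/1672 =3131.32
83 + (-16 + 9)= 76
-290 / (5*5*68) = -29 / 170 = -0.17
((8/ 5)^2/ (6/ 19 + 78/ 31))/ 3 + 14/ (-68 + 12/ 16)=783656/ 8412975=0.09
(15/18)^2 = 25/36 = 0.69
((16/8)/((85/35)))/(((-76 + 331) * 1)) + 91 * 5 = 1972439/4335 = 455.00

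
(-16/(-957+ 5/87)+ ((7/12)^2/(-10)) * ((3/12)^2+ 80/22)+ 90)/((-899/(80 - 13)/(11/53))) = -21179677167463/15232524817920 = -1.39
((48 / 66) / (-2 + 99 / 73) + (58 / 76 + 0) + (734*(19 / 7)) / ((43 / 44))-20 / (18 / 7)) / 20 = 21612774125 / 212884056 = 101.52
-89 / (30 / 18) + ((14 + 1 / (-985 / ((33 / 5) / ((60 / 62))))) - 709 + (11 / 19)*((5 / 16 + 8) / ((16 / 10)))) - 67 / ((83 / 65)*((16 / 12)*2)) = -200155943917 / 261616000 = -765.08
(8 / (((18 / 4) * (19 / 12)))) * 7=448 / 57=7.86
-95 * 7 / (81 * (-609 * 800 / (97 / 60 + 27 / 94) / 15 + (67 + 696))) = 510055 / 1012465899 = 0.00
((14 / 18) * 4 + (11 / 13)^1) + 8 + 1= 1516 / 117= 12.96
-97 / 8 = -12.12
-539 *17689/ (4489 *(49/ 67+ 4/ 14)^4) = -102762299197019/ 51769445841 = -1985.00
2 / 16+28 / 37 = 261 / 296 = 0.88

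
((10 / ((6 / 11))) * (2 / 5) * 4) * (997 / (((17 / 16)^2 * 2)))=11230208 / 867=12952.95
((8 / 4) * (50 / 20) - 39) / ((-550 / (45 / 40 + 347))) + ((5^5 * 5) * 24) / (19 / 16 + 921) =555943019 / 1298440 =428.16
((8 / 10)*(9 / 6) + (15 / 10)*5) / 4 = 87 / 40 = 2.18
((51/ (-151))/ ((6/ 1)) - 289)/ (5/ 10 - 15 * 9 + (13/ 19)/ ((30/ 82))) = 1463475/ 671497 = 2.18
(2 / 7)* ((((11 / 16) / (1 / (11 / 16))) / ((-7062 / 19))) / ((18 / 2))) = -209 / 5177088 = -0.00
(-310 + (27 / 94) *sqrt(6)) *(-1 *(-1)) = -310 + 27 *sqrt(6) / 94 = -309.30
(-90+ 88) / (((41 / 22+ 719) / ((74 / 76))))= -0.00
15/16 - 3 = -33/16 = -2.06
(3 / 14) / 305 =3 / 4270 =0.00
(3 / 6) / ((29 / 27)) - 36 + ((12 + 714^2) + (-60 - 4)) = 29563091 / 58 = 509708.47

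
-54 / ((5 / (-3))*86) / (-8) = -81 / 1720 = -0.05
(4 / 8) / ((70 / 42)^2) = 9 / 50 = 0.18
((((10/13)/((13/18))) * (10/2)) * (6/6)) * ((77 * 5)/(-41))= -346500/6929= -50.01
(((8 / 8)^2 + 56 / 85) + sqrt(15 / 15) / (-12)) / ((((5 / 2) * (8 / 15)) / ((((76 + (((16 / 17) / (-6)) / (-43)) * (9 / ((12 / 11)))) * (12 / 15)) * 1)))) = 44656923 / 621350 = 71.87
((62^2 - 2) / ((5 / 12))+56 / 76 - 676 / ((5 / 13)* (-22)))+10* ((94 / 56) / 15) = 408288779 / 43890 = 9302.55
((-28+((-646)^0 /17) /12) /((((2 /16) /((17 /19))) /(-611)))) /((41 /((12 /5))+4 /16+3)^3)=62809578 /4312639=14.56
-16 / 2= -8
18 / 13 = 1.38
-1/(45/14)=-14/45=-0.31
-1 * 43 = -43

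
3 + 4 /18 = 29 /9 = 3.22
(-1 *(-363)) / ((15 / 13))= 1573 / 5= 314.60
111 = 111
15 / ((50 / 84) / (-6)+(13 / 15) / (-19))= -359100 / 3467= -103.58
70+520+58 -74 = 574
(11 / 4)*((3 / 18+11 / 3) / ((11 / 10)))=115 / 12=9.58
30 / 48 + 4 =37 / 8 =4.62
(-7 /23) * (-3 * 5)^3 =23625 /23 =1027.17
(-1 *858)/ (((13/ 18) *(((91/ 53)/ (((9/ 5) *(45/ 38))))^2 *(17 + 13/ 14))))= -10947330306/ 107192813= -102.13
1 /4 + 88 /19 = 371 /76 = 4.88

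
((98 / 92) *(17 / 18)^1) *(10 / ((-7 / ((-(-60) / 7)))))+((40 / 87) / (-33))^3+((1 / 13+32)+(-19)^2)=2694138348896980 / 7075722070989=380.76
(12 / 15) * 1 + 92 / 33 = 592 / 165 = 3.59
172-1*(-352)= 524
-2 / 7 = -0.29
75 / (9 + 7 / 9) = 675 / 88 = 7.67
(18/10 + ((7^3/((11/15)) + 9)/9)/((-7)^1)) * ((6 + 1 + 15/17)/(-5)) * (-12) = -3570296/32725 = -109.10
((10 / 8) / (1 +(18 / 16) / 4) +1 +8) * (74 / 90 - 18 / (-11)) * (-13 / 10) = -6470789 / 202950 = -31.88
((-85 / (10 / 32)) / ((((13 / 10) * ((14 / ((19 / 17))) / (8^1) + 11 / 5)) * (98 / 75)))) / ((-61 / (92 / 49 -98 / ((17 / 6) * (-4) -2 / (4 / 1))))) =456644480000 / 64482530931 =7.08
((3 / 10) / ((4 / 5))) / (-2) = -3 / 16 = -0.19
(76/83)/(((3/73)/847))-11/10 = 46988821/2490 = 18871.01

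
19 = 19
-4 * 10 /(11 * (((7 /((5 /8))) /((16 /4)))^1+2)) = -25 /33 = -0.76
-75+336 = 261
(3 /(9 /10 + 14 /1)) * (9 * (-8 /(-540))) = 4 /149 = 0.03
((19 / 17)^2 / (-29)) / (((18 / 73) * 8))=-0.02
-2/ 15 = -0.13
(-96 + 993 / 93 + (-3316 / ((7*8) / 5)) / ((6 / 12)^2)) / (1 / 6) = -1653030 / 217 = -7617.65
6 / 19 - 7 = -127 / 19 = -6.68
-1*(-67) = 67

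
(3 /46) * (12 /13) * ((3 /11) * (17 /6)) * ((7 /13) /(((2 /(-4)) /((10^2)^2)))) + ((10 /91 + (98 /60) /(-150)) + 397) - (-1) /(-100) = -69956232803 /673422750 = -103.88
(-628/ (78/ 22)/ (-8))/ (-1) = -1727/ 78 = -22.14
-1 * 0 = 0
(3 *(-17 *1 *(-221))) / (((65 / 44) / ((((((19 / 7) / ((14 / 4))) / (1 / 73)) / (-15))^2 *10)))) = 195701172832 / 180075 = 1086775.91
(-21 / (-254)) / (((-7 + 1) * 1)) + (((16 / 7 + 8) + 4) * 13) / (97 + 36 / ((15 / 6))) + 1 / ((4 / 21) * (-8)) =1.00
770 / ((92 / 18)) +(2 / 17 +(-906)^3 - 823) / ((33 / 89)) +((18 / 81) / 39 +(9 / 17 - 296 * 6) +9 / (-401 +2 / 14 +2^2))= -2803812953772794677 / 1397936826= -2005679299.40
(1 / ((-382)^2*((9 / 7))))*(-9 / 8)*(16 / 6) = -7 / 437772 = -0.00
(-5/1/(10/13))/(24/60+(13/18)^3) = -8.37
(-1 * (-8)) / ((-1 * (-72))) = 1 / 9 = 0.11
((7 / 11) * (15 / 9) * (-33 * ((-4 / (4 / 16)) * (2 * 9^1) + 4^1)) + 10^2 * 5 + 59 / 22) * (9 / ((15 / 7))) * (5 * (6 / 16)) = 14473557 / 176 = 82236.12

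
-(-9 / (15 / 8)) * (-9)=-216 / 5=-43.20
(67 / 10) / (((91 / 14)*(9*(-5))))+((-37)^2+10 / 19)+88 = 81000752 / 55575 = 1457.50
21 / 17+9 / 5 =3.04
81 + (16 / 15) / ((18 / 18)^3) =1231 / 15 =82.07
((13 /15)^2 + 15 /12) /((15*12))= 1801 /162000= 0.01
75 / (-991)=-75 / 991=-0.08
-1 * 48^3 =-110592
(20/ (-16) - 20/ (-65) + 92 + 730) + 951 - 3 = 91991/ 52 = 1769.06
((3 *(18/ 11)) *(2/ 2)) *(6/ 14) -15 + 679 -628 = 2934/ 77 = 38.10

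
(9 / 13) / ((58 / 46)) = 207 / 377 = 0.55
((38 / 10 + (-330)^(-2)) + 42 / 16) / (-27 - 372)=-1399367 / 86902200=-0.02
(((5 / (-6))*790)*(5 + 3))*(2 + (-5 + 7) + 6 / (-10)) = -53720 / 3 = -17906.67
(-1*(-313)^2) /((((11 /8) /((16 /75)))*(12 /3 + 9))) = -12540032 /10725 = -1169.23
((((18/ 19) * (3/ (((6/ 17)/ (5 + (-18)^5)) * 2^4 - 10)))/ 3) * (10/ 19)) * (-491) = 1419496412490/ 57981257983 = 24.48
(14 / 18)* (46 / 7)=46 / 9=5.11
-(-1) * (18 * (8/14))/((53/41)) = 2952/371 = 7.96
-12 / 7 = -1.71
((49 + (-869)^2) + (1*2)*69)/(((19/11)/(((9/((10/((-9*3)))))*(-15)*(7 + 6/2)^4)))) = 30285678060000/19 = 1593983055789.47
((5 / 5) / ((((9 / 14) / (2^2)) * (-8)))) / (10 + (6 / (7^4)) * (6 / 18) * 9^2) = -16807 / 217548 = -0.08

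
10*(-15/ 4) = -37.50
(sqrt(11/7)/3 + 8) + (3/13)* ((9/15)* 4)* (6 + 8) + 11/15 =sqrt(77)/21 + 643/39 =16.91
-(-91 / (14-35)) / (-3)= 13 / 9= 1.44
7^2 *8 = 392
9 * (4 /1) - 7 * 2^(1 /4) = 36 - 7 * 2^(1 /4) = 27.68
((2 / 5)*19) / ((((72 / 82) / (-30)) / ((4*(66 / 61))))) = -68552 / 61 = -1123.80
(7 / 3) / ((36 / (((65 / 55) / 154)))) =13 / 26136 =0.00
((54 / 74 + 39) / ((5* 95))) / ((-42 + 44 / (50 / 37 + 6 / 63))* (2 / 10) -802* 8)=-82614 / 6339467705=-0.00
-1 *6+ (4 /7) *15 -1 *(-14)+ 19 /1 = 249 /7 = 35.57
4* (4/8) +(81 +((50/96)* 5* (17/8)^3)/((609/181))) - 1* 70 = 305724817/14966784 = 20.43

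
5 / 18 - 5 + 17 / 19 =-1309 / 342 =-3.83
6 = 6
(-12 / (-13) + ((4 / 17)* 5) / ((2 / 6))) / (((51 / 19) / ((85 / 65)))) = 6232 / 2873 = 2.17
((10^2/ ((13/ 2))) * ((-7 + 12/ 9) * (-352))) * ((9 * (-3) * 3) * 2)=-64627200/ 13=-4971323.08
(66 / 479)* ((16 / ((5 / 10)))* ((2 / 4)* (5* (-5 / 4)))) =-6600 / 479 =-13.78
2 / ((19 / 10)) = 20 / 19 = 1.05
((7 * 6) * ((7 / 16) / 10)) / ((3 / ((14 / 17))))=343 / 680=0.50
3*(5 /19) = 0.79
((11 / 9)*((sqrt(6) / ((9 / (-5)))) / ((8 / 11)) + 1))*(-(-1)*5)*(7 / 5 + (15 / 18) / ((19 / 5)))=10153 / 1026 - 558415*sqrt(6) / 73872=-8.62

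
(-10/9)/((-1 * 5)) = 0.22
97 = 97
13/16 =0.81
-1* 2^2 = -4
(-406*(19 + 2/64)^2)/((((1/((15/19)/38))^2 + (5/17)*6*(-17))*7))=-2419998525/263441408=-9.19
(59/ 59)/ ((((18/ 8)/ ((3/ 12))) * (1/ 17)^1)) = 17/ 9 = 1.89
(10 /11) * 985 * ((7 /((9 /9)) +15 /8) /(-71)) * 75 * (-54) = 9973125 /22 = 453323.86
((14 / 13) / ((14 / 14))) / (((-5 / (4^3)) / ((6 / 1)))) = -82.71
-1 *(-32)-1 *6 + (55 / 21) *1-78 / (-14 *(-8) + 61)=102335 / 3633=28.17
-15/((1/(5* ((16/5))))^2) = -3840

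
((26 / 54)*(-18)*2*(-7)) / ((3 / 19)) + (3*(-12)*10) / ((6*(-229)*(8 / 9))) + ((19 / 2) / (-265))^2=445050698371 / 578934900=768.74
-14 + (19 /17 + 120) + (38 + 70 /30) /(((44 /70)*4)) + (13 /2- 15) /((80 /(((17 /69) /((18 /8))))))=26001401 /211140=123.15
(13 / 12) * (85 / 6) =1105 / 72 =15.35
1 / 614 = 0.00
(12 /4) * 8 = 24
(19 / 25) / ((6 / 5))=0.63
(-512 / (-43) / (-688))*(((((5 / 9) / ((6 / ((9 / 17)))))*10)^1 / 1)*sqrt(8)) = -1600*sqrt(2) / 94299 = -0.02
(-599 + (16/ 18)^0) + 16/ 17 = -597.06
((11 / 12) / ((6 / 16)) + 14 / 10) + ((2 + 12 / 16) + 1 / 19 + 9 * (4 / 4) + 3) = 63773 / 3420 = 18.65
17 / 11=1.55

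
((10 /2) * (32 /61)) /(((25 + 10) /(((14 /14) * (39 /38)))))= 624 /8113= 0.08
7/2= 3.50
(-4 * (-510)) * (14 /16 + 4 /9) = 8075 /3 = 2691.67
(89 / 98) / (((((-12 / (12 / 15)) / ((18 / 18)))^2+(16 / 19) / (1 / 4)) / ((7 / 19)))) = 89 / 60746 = 0.00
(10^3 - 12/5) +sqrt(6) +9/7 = sqrt(6) +34961/35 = 1001.34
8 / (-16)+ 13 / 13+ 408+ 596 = 2009 / 2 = 1004.50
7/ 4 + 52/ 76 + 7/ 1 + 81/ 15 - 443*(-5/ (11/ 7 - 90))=-2402597/ 235220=-10.21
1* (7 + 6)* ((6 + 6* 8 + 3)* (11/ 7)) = 8151/ 7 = 1164.43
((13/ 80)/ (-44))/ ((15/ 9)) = -39/ 17600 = -0.00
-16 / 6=-8 / 3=-2.67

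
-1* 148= -148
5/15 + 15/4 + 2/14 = 4.23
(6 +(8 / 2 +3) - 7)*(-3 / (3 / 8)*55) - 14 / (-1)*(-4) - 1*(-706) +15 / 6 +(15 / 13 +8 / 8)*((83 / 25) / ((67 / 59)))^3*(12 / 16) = -237910437615159 / 122184968750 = -1947.13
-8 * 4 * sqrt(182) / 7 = -32 * sqrt(182) / 7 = -61.67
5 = 5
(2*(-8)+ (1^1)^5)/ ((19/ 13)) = -195/ 19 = -10.26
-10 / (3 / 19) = -190 / 3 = -63.33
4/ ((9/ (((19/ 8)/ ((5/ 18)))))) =19/ 5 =3.80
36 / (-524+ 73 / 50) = -200 / 2903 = -0.07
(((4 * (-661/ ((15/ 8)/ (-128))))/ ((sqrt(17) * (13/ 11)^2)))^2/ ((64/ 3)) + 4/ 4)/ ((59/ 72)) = 40246195518942216/ 716167075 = 56196657.07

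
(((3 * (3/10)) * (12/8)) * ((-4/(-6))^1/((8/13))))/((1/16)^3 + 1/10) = 29952/2053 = 14.59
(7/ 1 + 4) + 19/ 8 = 107/ 8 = 13.38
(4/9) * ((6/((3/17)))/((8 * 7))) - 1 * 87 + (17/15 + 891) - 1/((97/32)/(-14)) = 810.02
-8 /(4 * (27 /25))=-50 /27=-1.85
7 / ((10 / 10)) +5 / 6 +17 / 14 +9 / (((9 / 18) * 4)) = 569 / 42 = 13.55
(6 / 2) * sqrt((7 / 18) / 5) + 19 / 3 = sqrt(70) / 10 + 19 / 3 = 7.17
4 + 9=13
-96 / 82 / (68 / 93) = -1116 / 697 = -1.60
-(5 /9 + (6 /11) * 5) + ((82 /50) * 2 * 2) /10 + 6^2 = 33.37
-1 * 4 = -4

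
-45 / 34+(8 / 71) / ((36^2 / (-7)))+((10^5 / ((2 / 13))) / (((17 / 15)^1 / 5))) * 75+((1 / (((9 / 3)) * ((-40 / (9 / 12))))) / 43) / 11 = 1591330445202596473 / 7399006560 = 215073528.09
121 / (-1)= -121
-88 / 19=-4.63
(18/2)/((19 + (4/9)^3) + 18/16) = 52488/117881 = 0.45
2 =2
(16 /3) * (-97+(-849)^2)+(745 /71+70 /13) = 10643400637 /2769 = 3843770.54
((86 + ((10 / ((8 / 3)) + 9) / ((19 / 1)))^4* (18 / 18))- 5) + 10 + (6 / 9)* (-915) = -17308204143 / 33362176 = -518.80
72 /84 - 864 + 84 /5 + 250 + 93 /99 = -687691 /1155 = -595.40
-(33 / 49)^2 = -1089 / 2401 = -0.45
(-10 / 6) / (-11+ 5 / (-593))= 2965 / 19584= 0.15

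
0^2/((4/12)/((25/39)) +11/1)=0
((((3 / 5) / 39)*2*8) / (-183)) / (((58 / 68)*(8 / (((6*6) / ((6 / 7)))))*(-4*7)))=34 / 114985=0.00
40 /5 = 8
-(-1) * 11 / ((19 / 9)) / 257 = 99 / 4883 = 0.02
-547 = -547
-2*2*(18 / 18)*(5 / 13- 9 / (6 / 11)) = 838 / 13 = 64.46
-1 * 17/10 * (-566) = 4811/5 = 962.20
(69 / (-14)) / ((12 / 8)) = -23 / 7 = -3.29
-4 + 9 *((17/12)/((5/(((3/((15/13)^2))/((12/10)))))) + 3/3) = 5873/600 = 9.79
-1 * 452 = -452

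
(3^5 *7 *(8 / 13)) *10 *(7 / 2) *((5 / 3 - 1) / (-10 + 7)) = -105840 / 13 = -8141.54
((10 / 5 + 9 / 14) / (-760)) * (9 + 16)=-185 / 2128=-0.09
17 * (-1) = -17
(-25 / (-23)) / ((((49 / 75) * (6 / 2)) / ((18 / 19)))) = 11250 / 21413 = 0.53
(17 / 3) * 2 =34 / 3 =11.33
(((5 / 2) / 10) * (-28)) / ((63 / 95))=-95 / 9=-10.56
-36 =-36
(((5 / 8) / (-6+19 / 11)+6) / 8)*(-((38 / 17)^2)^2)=-286836521 / 15701948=-18.27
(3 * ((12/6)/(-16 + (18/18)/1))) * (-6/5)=12/25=0.48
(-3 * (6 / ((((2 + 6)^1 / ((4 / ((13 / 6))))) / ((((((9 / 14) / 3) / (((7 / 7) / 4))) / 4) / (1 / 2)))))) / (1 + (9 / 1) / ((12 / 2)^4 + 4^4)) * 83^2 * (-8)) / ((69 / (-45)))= -207847192320 / 3267173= -63616.83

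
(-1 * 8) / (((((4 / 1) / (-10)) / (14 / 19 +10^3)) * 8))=2501.84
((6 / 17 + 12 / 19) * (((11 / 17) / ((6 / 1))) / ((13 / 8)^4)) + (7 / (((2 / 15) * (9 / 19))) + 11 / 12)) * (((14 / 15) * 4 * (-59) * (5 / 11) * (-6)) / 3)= 115824808362788 / 5175338883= 22380.14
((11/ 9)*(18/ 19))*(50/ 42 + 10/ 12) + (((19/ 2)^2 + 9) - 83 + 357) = 375.59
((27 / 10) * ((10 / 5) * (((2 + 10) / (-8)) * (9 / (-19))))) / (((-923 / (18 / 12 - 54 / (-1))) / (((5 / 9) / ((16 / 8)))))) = -0.06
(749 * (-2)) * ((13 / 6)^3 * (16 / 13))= -506324 / 27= -18752.74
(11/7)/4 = 11/28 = 0.39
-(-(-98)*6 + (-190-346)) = -52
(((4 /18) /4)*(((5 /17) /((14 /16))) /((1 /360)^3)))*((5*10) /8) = 648000000 /119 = 5445378.15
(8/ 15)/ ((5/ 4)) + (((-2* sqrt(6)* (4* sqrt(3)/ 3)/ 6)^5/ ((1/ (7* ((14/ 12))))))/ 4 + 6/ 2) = 257/ 75 - 25088* sqrt(2)/ 729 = -45.24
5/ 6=0.83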